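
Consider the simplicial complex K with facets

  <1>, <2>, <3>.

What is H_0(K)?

Take the total order 1 < 2 < 3 on the vertex set. Then K (dimension 0) consists of the simplices:

  0-simplices (3): [1], [2], [3]

so the chain groups are C_0 ≅ Z^3.

From H_k ≅ ker(∂_k) / im(∂_{k+1}) we obtain:

  H_0: rank C_0 − rank ∂_1 = 3 − 0 = 3, and there is no ∂_1, so H_0 = Z^3.

H_0 ≅ Z^3.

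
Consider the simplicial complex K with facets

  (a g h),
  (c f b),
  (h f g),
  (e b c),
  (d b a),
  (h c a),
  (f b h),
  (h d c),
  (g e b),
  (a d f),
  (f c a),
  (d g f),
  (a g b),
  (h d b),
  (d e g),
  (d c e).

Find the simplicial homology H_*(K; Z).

Fix the vertex order a < b < c < d < e < f < g < h and write every simplex with vertices in increasing order. Then dim K = 2 and the simplices of K are:

  0-simplices (8): a, b, c, d, e, f, g, h
  1-simplices (24): ab, ac, ad, af, ag, ah, bc, bd, be, bf, bg, bh, cd, ce, cf, ch, de, df, dg, dh, eg, fg, fh, gh
  2-simplices (16): abd, abg, acf, ach, adf, agh, bce, bcf, bdh, beg, bfh, cde, cdh, deg, dfg, fgh

Hence C_0 ≅ Z^8, C_1 ≅ Z^24, C_2 ≅ Z^16.

The boundary map ∂_1: C_1 → C_0 is given by ∂[p,q] = [q] − [p].
As a 8×24 matrix over Z this has rank 7, with invariant factors (1,1,1,1,1,1,1).

The boundary map ∂_2: C_2 → C_1 maps a triangle to the signed sum of its edges. For instance
  ∂cdh = dh − ch + cd,
  ∂adf = df − af + ad.
The 24×16 boundary matrix has rank 15 and Smith normal form diag(1,1,1,1,1,1,1,1,1,1,1,1,1,1,1).

Now H_k = ker ∂_k / im ∂_{k+1}, so:

  H_0: rank C_0 − rank ∂_1 = 8 − 7 = 1, and the invariant factors of ∂_1 are all 1, so H_0 = Z.
  H_1: rank ker ∂_1 − rank ∂_2 = (24 − 7) − 15 = 2, and the invariant factors of ∂_2 are all 1, so H_1 = Z^2.
  H_2: rank ker ∂_2 − rank ∂_3 = (16 − 15) − 0 = 1, and there is no ∂_3, so H_2 = Z.

H_0 = Z,  H_1 = Z^2,  H_2 = Z.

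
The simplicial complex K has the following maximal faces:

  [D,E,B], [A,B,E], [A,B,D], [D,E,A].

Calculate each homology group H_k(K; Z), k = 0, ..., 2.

H_0 = Z,  H_1 = 0,  H_2 = Z.

Fix the vertex order A < B < D < E and write every simplex with vertices in increasing order. Then dim K = 2 and the simplices of K are:

  0-simplices (4): A, B, D, E
  1-simplices (6): AB, AD, AE, BD, BE, DE
  2-simplices (4): ABD, ABE, ADE, BDE

so the chain groups are C_0 ≅ Z^4, C_1 ≅ Z^6, C_2 ≅ Z^4.

Boundary ∂_1: C_1 → C_0 maps an edge to its endpoints' difference, ∂[p,q] = q − p.
This gives a 4×6 integer matrix of rank 3; reducing to Smith normal form yields diagonal entries (1,1,1).

Boundary ∂_2: C_2 → C_1 acts by ∂[p,q,r] = [q,r] − [p,r] + [p,q]. For instance
  ∂ADE = DE − AE + AD,
  ∂BDE = DE − BE + BD.
As a 6×4 matrix over Z this has rank 3, with invariant factors (1,1,1).

Now H_k = ker ∂_k / im ∂_{k+1}, so:

  H_0: rank C_0 − rank ∂_1 = 4 − 3 = 1, and the invariant factors of ∂_1 are all 1, so H_0 ≅ Z.
  H_1: rank ker ∂_1 − rank ∂_2 = (6 − 3) − 3 = 0, and the invariant factors of ∂_2 are all 1, so H_1 ≅ 0.
  H_2: rank ker ∂_2 − rank ∂_3 = (4 − 3) − 0 = 1, and there is no ∂_3, so H_2 ≅ Z.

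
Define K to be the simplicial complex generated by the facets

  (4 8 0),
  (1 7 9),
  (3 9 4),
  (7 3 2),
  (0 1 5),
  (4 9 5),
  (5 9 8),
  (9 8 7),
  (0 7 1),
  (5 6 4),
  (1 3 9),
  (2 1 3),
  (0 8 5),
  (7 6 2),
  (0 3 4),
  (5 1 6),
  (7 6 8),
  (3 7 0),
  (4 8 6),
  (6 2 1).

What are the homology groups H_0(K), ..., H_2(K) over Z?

H_0 = Z,  H_1 = Z × Z/2,  H_2 = 0.

Take the total order 0 < 1 < 2 < 3 < 4 < 5 < 6 < 7 < 8 < 9 on the vertex set. Then K (dimension 2) consists of the simplices:

  0-simplices (10): [0], [1], [2], [3], [4], [5], [6], [7], [8], [9]
  1-simplices (30): (30 of them)
  2-simplices (20): (20 of them)

giving chain groups C_0 ≅ Z^10, C_1 ≅ Z^30, C_2 ≅ Z^20.

The boundary map ∂_1: C_1 → C_0 maps an edge to its endpoints' difference, ∂[p,q] = q − p. For instance
  ∂[5,8] = [8] − [5].
The 10×30 boundary matrix has rank 9 and Smith normal form diag(1,1,1,1,1,1,1,1,1).

The boundary map ∂_2: C_2 → C_1 maps a triangle to the signed sum of its edges. For instance
  ∂[5,8,9] = [8,9] − [5,9] + [5,8],
  ∂[2,6,7] = [6,7] − [2,7] + [2,6].
The resulting 30×20 matrix has rank 20, and its Smith normal form has invariant factors (1,1,1,1,1,1,1,1,1,1,1,1,1,1,1,1,1,1,1,2).

Now H_k = ker ∂_k / im ∂_{k+1}, so:

  H_0: rank C_0 − rank ∂_1 = 10 − 9 = 1, and the invariant factors of ∂_1 are all 1, so H_0 ≅ Z.
  H_1: rank ker ∂_1 − rank ∂_2 = (30 − 9) − 20 = 1, and ∂_2 has invariant factor 2 > 1, so H_1 ≅ Z × Z/2.
  H_2: rank ker ∂_2 − rank ∂_3 = (20 − 20) − 0 = 0, and there is no ∂_3, so H_2 ≅ 0.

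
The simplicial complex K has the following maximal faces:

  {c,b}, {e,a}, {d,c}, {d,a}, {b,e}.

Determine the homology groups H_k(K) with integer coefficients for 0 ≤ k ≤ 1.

H_0 = Z,  H_1 = Z.

We work with the vertex ordering a < b < c < d < e. The simplices of K, each written with vertices in increasing order, are:

  0-simplices (5): a, b, c, d, e
  1-simplices (5): ad, ae, bc, be, cd

giving chain groups C_0 ≅ Z^5, C_1 ≅ Z^5.

Boundary ∂_1: C_1 → C_0 is given by ∂[p,q] = [q] − [p].
This gives a 5×5 integer matrix of rank 4; reducing to Smith normal form yields diagonal entries (1,1,1,1).

Reading off H_k = ker ∂_k / im ∂_{k+1}:

  H_0: rank C_0 − rank ∂_1 = 5 − 4 = 1, and the invariant factors of ∂_1 are all 1, so H_0 ≅ Z.
  H_1: rank ker ∂_1 − rank ∂_2 = (5 − 4) − 0 = 1, and there is no ∂_2, so H_1 ≅ Z.

(K is a triangulation of the circle S^1.)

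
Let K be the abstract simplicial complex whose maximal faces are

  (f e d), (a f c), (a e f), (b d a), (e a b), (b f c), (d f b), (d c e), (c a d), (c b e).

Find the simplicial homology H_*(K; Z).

Take the total order a < b < c < d < e < f on the vertex set. Then K (dimension 2) consists of the simplices:

  0-simplices (6): a, b, c, d, e, f
  1-simplices (15): ab, ac, ad, ae, af, bc, bd, be, bf, cd, ce, cf, de, df, ef
  2-simplices (10): abd, abe, acd, acf, aef, bce, bcf, bdf, cde, def

Hence C_0 ≅ Z^6, C_1 ≅ Z^15, C_2 ≅ Z^10.

The boundary map ∂_1: C_1 → C_0 maps an edge to its endpoints' difference, ∂[p,q] = q − p. For instance
  ∂ae = e − a.
As a 6×15 matrix over Z this has rank 5, with invariant factors (1,1,1,1,1).

∂_2: C_2 → C_1 sends each 2-simplex [p,q,r] to [q,r] − [p,r] + [p,q]. For instance
  ∂bce = ce − be + bc,
  ∂bdf = df − bf + bd.
The resulting 15×10 matrix has rank 10, and its Smith normal form has invariant factors (1,1,1,1,1,1,1,1,1,2).

Reading off H_k = ker ∂_k / im ∂_{k+1}:

  H_0: rank C_0 − rank ∂_1 = 6 − 5 = 1, and the invariant factors of ∂_1 are all 1, so H_0 ≅ Z.
  H_1: rank ker ∂_1 − rank ∂_2 = (15 − 5) − 10 = 0, and ∂_2 has invariant factor 2 > 1, so H_1 ≅ Z/2Z.
  H_2: rank ker ∂_2 − rank ∂_3 = (10 − 10) − 0 = 0, and there is no ∂_3, so H_2 ≅ 0.

As a check, the Euler characteristic is 6 − 15 + 10 = 1, which agrees with 1 − 0 + 0 = 1.

H_0 ≅ Z,  H_1 ≅ Z/2Z,  H_2 = 0.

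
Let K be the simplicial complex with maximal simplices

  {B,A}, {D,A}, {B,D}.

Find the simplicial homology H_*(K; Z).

Order the vertices as A < B < D. Listing each simplex with vertices in this order, K has dimension 1 with simplices:

  0-simplices (3): A, B, D
  1-simplices (3): AB, AD, BD

Hence C_0 ≅ Z^3, C_1 ≅ Z^3.

The boundary map ∂_1: C_1 → C_0 is given by ∂[p,q] = [q] − [p].
This gives a 3×3 integer matrix of rank 2; reducing to Smith normal form yields diagonal entries (1,1).

Reading off H_k = ker ∂_k / im ∂_{k+1}:

  H_0: rank C_0 − rank ∂_1 = 3 − 2 = 1, and the invariant factors of ∂_1 are all 1, so H_0 = Z.
  H_1: rank ker ∂_1 − rank ∂_2 = (3 − 2) − 0 = 1, and there is no ∂_2, so H_1 = Z.

(K is a triangulation of the circle S^1.)

H_0 ≅ Z,  H_1 ≅ Z.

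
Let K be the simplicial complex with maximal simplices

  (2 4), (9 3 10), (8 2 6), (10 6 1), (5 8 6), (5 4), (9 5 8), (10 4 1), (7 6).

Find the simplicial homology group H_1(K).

Order the vertices as 1 < 2 < 3 < 4 < 5 < 6 < 7 < 8 < 9 < 10. Listing each simplex with vertices in this order, K has dimension 2 with simplices:

  0-simplices (10): [1], [2], [3], [4], [5], [6], [7], [8], [9], [10]
  1-simplices (18): [1,4], [1,6], [1,10], [2,4], [2,6], [2,8], [3,9], [3,10], [4,5], [4,10], [5,6], [5,8], [5,9], [6,7], [6,8], [6,10], [8,9], [9,10]
  2-simplices (6): [1,4,10], [1,6,10], [2,6,8], [3,9,10], [5,6,8], [5,8,9]

Hence C_0 ≅ Z^10, C_1 ≅ Z^18, C_2 ≅ Z^6.

The boundary map ∂_1: C_1 → C_0 maps an edge to its endpoints' difference, ∂[p,q] = q − p.
This gives a 10×18 integer matrix of rank 9; reducing to Smith normal form yields diagonal entries (1,1,1,1,1,1,1,1,1).

The boundary map ∂_2: C_2 → C_1 sends each 2-simplex [p,q,r] to [q,r] − [p,r] + [p,q]. For instance
  ∂[2,6,8] = [6,8] − [2,8] + [2,6],
  ∂[5,6,8] = [6,8] − [5,8] + [5,6].
As a 18×6 matrix over Z this has rank 6, with invariant factors (1,1,1,1,1,1).

From H_k ≅ ker(∂_k) / im(∂_{k+1}) we obtain:

  H_1: rank ker ∂_1 − rank ∂_2 = (18 − 9) − 6 = 3, and the invariant factors of ∂_2 are all 1, so H_1 ≅ Z^3.

H_1 = Z^3.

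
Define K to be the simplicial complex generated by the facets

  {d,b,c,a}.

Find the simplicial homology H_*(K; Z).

H_0 = Z,  H_1 = 0,  H_2 = 0,  H_3 = 0.

We work with the vertex ordering a < b < c < d. The simplices of K, each written with vertices in increasing order, are:

  0-simplices (4): a, b, c, d
  1-simplices (6): ab, ac, ad, bc, bd, cd
  2-simplices (4): abc, abd, acd, bcd
  3-simplices (1): abcd

Hence C_0 ≅ Z^4, C_1 ≅ Z^6, C_2 ≅ Z^4, C_3 ≅ Z^1.

The boundary map ∂_1: C_1 → C_0 maps an edge to its endpoints' difference, ∂[p,q] = q − p. For instance
  ∂ad = d − a.
This gives a 4×6 integer matrix of rank 3; reducing to Smith normal form yields diagonal entries (1,1,1).

The boundary map ∂_2: C_2 → C_1 sends each 2-simplex [p,q,r] to [q,r] − [p,r] + [p,q]. For instance
  ∂abc = bc − ac + ab,
  ∂abd = bd − ad + ab.
The 6×4 boundary matrix has rank 3 and Smith normal form diag(1,1,1).

∂_3: C_3 → C_2 sends each 3-simplex σ to the alternating sum Σ_i (−1)^i (σ with its i-th vertex removed). For instance
  ∂abcd = bcd − acd + abd − abc.
This gives a 4×1 integer matrix of rank 1; reducing to Smith normal form yields diagonal entries (1).

Computing H_k = (kernel of ∂_k) / (image of ∂_{k+1}):

  H_0: rank C_0 − rank ∂_1 = 4 − 3 = 1, and the invariant factors of ∂_1 are all 1, so H_0 ≅ Z.
  H_1: rank ker ∂_1 − rank ∂_2 = (6 − 3) − 3 = 0, and the invariant factors of ∂_2 are all 1, so H_1 ≅ 0.
  H_2: rank ker ∂_2 − rank ∂_3 = (4 − 3) − 1 = 0, and the invariant factors of ∂_3 are all 1, so H_2 ≅ 0.
  H_3: rank ker ∂_3 − rank ∂_4 = (1 − 1) − 0 = 0, and there is no ∂_4, so H_3 ≅ 0.

As a check, the Euler characteristic is 4 − 6 + 4 − 1 = 1, which agrees with 1 − 0 + 0 − 0 = 1.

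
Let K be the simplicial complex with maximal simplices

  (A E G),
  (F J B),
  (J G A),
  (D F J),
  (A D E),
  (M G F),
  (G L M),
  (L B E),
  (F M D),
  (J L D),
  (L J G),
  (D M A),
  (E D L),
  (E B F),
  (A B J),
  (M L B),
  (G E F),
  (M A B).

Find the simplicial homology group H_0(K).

Take the total order A < B < D < E < F < G < J < L < M on the vertex set. Then K (dimension 2) consists of the simplices:

  0-simplices (9): A, B, D, E, F, G, J, L, M
  1-simplices (27): AB, AD, AE, AG, AJ, AM, BE, BF, BJ, BL, BM, DE, DF, DJ, DL, DM, EF, EG, EL, FG, FJ, FM, GJ, GL, GM, JL, LM
  2-simplices (18): ABJ, ABM, ADE, ADM, AEG, AGJ, BEF, BEL, BFJ, BLM, DEL, DFJ, DFM, DJL, EFG, FGM, GJL, GLM

so the chain groups are C_0 ≅ Z^9, C_1 ≅ Z^27, C_2 ≅ Z^18.

Boundary ∂_1: C_1 → C_0 maps an edge to its endpoints' difference, ∂[p,q] = q − p.
As a 9×27 matrix over Z this has rank 8, with invariant factors (1,1,1,1,1,1,1,1).

Boundary ∂_2: C_2 → C_1 maps a triangle to the signed sum of its edges. For instance
  ∂FGM = GM − FM + FG,
  ∂ABM = BM − AM + AB.
The resulting 27×18 matrix has rank 17, and its Smith normal form has invariant factors (1,1,1,1,1,1,1,1,1,1,1,1,1,1,1,1,1).

Computing H_k = (kernel of ∂_k) / (image of ∂_{k+1}):

  H_0: rank C_0 − rank ∂_1 = 9 − 8 = 1, and the invariant factors of ∂_1 are all 1, so H_0 = Z.

(K is a triangulation of the torus T^2.)

H_0 = Z.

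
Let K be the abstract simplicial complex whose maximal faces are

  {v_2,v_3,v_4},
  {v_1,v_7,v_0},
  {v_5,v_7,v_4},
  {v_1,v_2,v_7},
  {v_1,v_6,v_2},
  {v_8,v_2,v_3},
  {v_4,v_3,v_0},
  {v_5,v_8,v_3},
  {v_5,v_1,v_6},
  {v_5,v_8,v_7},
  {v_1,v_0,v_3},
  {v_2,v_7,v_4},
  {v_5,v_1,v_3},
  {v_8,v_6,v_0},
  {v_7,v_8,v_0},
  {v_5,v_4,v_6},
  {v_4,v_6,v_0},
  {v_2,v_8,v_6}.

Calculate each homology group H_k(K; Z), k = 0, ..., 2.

H_0 ≅ Z,  H_1 ≅ Z^2,  H_2 ≅ Z.

We work with the vertex ordering v_0 < v_1 < v_2 < v_3 < v_4 < v_5 < v_6 < v_7 < v_8. The simplices of K, each written with vertices in increasing order, are:

  0-simplices (9): [v_0], [v_1], [v_2], [v_3], [v_4], [v_5], [v_6], [v_7], [v_8]
  1-simplices (27): (27 of them)
  2-simplices (18): (18 of them)

so the chain groups are C_0 ≅ Z^9, C_1 ≅ Z^27, C_2 ≅ Z^18.

Boundary ∂_1: C_1 → C_0 sends each edge [p,q] (with p < q) to q − p.
This gives a 9×27 integer matrix of rank 8; reducing to Smith normal form yields diagonal entries (1,1,1,1,1,1,1,1).

The boundary map ∂_2: C_2 → C_1 acts by ∂[p,q,r] = [q,r] − [p,r] + [p,q]. For instance
  ∂[v_4,v_5,v_7] = [v_5,v_7] − [v_4,v_7] + [v_4,v_5],
  ∂[v_2,v_3,v_4] = [v_3,v_4] − [v_2,v_4] + [v_2,v_3].
As a 27×18 matrix over Z this has rank 17, with invariant factors (1,1,1,1,1,1,1,1,1,1,1,1,1,1,1,1,1).

Reading off H_k = ker ∂_k / im ∂_{k+1}:

  H_0: rank C_0 − rank ∂_1 = 9 − 8 = 1, and the invariant factors of ∂_1 are all 1, so H_0 ≅ Z.
  H_1: rank ker ∂_1 − rank ∂_2 = (27 − 8) − 17 = 2, and the invariant factors of ∂_2 are all 1, so H_1 ≅ Z^2.
  H_2: rank ker ∂_2 − rank ∂_3 = (18 − 17) − 0 = 1, and there is no ∂_3, so H_2 ≅ Z.

As a check, the Euler characteristic is 9 − 27 + 18 = 0, which agrees with 1 − 2 + 1 = 0.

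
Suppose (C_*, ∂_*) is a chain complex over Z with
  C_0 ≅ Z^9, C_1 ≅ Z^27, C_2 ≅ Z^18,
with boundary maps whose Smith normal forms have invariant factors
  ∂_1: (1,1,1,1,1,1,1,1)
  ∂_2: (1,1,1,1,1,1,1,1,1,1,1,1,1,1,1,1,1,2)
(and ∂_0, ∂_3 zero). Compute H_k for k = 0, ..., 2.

H_0: b_0 = 9 − 0 − 8 = 1; torsion from ∂_1 factors > 1: none. So H_0 = Z.
H_1: b_1 = 27 − 8 − 18 = 1; torsion from ∂_2 factors > 1: [2]. So H_1 = Z ⊕ Z_2.
H_2: b_2 = 18 − 18 − 0 = 0; torsion from ∂_3 factors > 1: none. So H_2 = 0.

H_0 = Z,  H_1 = Z ⊕ Z_2,  H_2 = 0.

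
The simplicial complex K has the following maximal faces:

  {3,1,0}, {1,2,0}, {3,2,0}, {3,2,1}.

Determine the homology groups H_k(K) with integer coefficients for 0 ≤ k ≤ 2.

H_0 = Z,  H_1 = 0,  H_2 = Z.

K has 4 vertices, 6 edges, 4 triangles.
rank ∂_0 = 0, rank ∂_1 = 3 ⇒ b_0 = 4 − 0 − 3 = 1; all invariant factors of ∂_1 are 1 so no torsion. So H_0 ≅ Z.
rank ∂_1 = 3, rank ∂_2 = 3 ⇒ b_1 = 6 − 3 − 3 = 0; all invariant factors of ∂_2 are 1 so no torsion. So H_1 ≅ 0.
rank ∂_2 = 3, rank ∂_3 = 0 ⇒ b_2 = 4 − 3 − 0 = 1. So H_2 ≅ Z.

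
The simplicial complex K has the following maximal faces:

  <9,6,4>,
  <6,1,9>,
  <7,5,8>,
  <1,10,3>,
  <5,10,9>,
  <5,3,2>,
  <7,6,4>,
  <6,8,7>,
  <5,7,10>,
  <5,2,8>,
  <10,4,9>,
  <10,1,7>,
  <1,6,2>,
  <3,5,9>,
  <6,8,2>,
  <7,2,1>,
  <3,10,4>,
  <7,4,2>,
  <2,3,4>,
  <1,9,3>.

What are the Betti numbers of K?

Order the vertices as 1 < 2 < 3 < 4 < 5 < 6 < 7 < 8 < 9 < 10. Listing each simplex with vertices in this order, K has dimension 2 with simplices:

  0-simplices (10): [1], [2], [3], [4], [5], [6], [7], [8], [9], [10]
  1-simplices (30): (30 of them)
  2-simplices (20): (20 of them)

so the chain groups are C_0 ≅ Z^10, C_1 ≅ Z^30, C_2 ≅ Z^20.

∂_1: C_1 → C_0 sends each edge [p,q] (with p < q) to q − p. For instance
  ∂[1,2] = [2] − [1].
The 10×30 boundary matrix has rank 9 and Smith normal form diag(1,1,1,1,1,1,1,1,1).

Boundary ∂_2: C_2 → C_1 maps a triangle to the signed sum of its edges. For instance
  ∂[2,6,8] = [6,8] − [2,8] + [2,6],
  ∂[6,7,8] = [7,8] − [6,8] + [6,7].
As a 30×20 matrix over Z this has rank 20, with invariant factors (1,1,1,1,1,1,1,1,1,1,1,1,1,1,1,1,1,1,1,2).

Computing H_k = (kernel of ∂_k) / (image of ∂_{k+1}):

  H_0: rank C_0 − rank ∂_1 = 10 − 9 = 1, and the invariant factors of ∂_1 are all 1, so H_0 ≅ Z.
  H_1: rank ker ∂_1 − rank ∂_2 = (30 − 9) − 20 = 1, and ∂_2 has invariant factor 2 > 1, so H_1 ≅ Z ⊕ Z/2.
  H_2: rank ker ∂_2 − rank ∂_3 = (20 − 20) − 0 = 0, and there is no ∂_3, so H_2 ≅ 0.

Hence the Betti numbers are b_0 = 1, b_1 = 1, b_2 = 0.

b_0 = 1, b_1 = 1, b_2 = 0.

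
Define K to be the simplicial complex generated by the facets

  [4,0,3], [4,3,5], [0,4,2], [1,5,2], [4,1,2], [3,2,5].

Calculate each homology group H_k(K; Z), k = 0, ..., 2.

Fix the vertex order 0 < 1 < 2 < 3 < 4 < 5 and write every simplex with vertices in increasing order. Then dim K = 2 and the simplices of K are:

  0-simplices (6): [0], [1], [2], [3], [4], [5]
  1-simplices (12): [0,2], [0,3], [0,4], [1,2], [1,4], [1,5], [2,3], [2,4], [2,5], [3,4], [3,5], [4,5]
  2-simplices (6): [0,2,4], [0,3,4], [1,2,4], [1,2,5], [2,3,5], [3,4,5]

Hence C_0 ≅ Z^6, C_1 ≅ Z^12, C_2 ≅ Z^6.

Boundary ∂_1: C_1 → C_0 is given by ∂[p,q] = [q] − [p].
The 6×12 boundary matrix has rank 5 and Smith normal form diag(1,1,1,1,1).

Boundary ∂_2: C_2 → C_1 maps a triangle to the signed sum of its edges. For instance
  ∂[2,3,5] = [3,5] − [2,5] + [2,3],
  ∂[0,2,4] = [2,4] − [0,4] + [0,2].
As a 12×6 matrix over Z this has rank 6, with invariant factors (1,1,1,1,1,1).

Reading off H_k = ker ∂_k / im ∂_{k+1}:

  H_0: rank C_0 − rank ∂_1 = 6 − 5 = 1, and the invariant factors of ∂_1 are all 1, so H_0 ≅ Z.
  H_1: rank ker ∂_1 − rank ∂_2 = (12 − 5) − 6 = 1, and the invariant factors of ∂_2 are all 1, so H_1 ≅ Z.
  H_2: rank ker ∂_2 − rank ∂_3 = (6 − 6) − 0 = 0, and there is no ∂_3, so H_2 ≅ 0.

As a check, the Euler characteristic is 6 − 12 + 6 = 0, which agrees with 1 − 1 + 0 = 0.

H_0 ≅ Z,  H_1 ≅ Z,  H_2 = 0.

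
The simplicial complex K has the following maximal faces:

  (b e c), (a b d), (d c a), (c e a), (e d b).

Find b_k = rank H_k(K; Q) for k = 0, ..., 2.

We work with the vertex ordering a < b < c < d < e. The simplices of K, each written with vertices in increasing order, are:

  0-simplices (5): a, b, c, d, e
  1-simplices (10): ab, ac, ad, ae, bc, bd, be, cd, ce, de
  2-simplices (5): abd, acd, ace, bce, bde

Hence C_0 ≅ Z^5, C_1 ≅ Z^10, C_2 ≅ Z^5.

The boundary map ∂_1: C_1 → C_0 sends each edge [p,q] (with p < q) to q − p. For instance
  ∂cd = d − c.
The 5×10 boundary matrix has rank 4 and Smith normal form diag(1,1,1,1).

Boundary ∂_2: C_2 → C_1 sends each 2-simplex [p,q,r] to [q,r] − [p,r] + [p,q]. For instance
  ∂acd = cd − ad + ac,
  ∂abd = bd − ad + ab.
As a 10×5 matrix over Z this has rank 5, with invariant factors (1,1,1,1,1).

Now H_k = ker ∂_k / im ∂_{k+1}, so:

  H_0: rank C_0 − rank ∂_1 = 5 − 4 = 1, and the invariant factors of ∂_1 are all 1, so H_0 ≅ Z.
  H_1: rank ker ∂_1 − rank ∂_2 = (10 − 4) − 5 = 1, and the invariant factors of ∂_2 are all 1, so H_1 ≅ Z.
  H_2: rank ker ∂_2 − rank ∂_3 = (5 − 5) − 0 = 0, and there is no ∂_3, so H_2 ≅ 0.

Hence the Betti numbers are b_0 = 1, b_1 = 1, b_2 = 0.

b_0 = 1, b_1 = 1, b_2 = 0.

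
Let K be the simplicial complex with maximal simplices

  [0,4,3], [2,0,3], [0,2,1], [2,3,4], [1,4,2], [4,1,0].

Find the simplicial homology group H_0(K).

H_0 ≅ Z.

Take the total order 0 < 1 < 2 < 3 < 4 on the vertex set. Then K (dimension 2) consists of the simplices:

  0-simplices (5): [0], [1], [2], [3], [4]
  1-simplices (9): [0,1], [0,2], [0,3], [0,4], [1,2], [1,4], [2,3], [2,4], [3,4]
  2-simplices (6): [0,1,2], [0,1,4], [0,2,3], [0,3,4], [1,2,4], [2,3,4]

so the chain groups are C_0 ≅ Z^5, C_1 ≅ Z^9, C_2 ≅ Z^6.

Boundary ∂_1: C_1 → C_0 maps an edge to its endpoints' difference, ∂[p,q] = q − p. For instance
  ∂[1,4] = [4] − [1].
The 5×9 boundary matrix has rank 4 and Smith normal form diag(1,1,1,1).

Boundary ∂_2: C_2 → C_1 maps a triangle to the signed sum of its edges. For instance
  ∂[2,3,4] = [3,4] − [2,4] + [2,3],
  ∂[0,1,4] = [1,4] − [0,4] + [0,1].
The resulting 9×6 matrix has rank 5, and its Smith normal form has invariant factors (1,1,1,1,1).

Reading off H_k = ker ∂_k / im ∂_{k+1}:

  H_0: rank C_0 − rank ∂_1 = 5 − 4 = 1, and the invariant factors of ∂_1 are all 1, so H_0 = Z.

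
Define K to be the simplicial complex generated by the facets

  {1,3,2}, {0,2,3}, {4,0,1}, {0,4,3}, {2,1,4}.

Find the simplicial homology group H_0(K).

K has 5 vertices, 10 edges, 5 triangles.
rank ∂_0 = 0, rank ∂_1 = 4 ⇒ b_0 = 5 − 0 − 4 = 1; all invariant factors of ∂_1 are 1 so no torsion. So H_0 = Z.

H_0 ≅ Z.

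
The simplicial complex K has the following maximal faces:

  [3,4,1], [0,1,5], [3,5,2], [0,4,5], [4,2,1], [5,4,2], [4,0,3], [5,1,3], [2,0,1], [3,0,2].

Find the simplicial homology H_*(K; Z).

We work with the vertex ordering 0 < 1 < 2 < 3 < 4 < 5. The simplices of K, each written with vertices in increasing order, are:

  0-simplices (6): [0], [1], [2], [3], [4], [5]
  1-simplices (15): [0,1], [0,2], [0,3], [0,4], [0,5], [1,2], [1,3], [1,4], [1,5], [2,3], [2,4], [2,5], [3,4], [3,5], [4,5]
  2-simplices (10): [0,1,2], [0,1,5], [0,2,3], [0,3,4], [0,4,5], [1,2,4], [1,3,4], [1,3,5], [2,3,5], [2,4,5]

so the chain groups are C_0 ≅ Z^6, C_1 ≅ Z^15, C_2 ≅ Z^10.

Boundary ∂_1: C_1 → C_0 is given by ∂[p,q] = [q] − [p]. For instance
  ∂[0,4] = [4] − [0].
This gives a 6×15 integer matrix of rank 5; reducing to Smith normal form yields diagonal entries (1,1,1,1,1).

The boundary map ∂_2: C_2 → C_1 sends each 2-simplex [p,q,r] to [q,r] − [p,r] + [p,q]. For instance
  ∂[1,2,4] = [2,4] − [1,4] + [1,2],
  ∂[1,3,4] = [3,4] − [1,4] + [1,3].
This gives a 15×10 integer matrix of rank 10; reducing to Smith normal form yields diagonal entries (1,1,1,1,1,1,1,1,1,2).

From H_k ≅ ker(∂_k) / im(∂_{k+1}) we obtain:

  H_0: rank C_0 − rank ∂_1 = 6 − 5 = 1, and the invariant factors of ∂_1 are all 1, so H_0 ≅ Z.
  H_1: rank ker ∂_1 − rank ∂_2 = (15 − 5) − 10 = 0, and ∂_2 has invariant factor 2 > 1, so H_1 ≅ Z/2.
  H_2: rank ker ∂_2 − rank ∂_3 = (10 − 10) − 0 = 0, and there is no ∂_3, so H_2 ≅ 0.

(K is a triangulation of the real projective plane RP^2.)

H_0 ≅ Z,  H_1 ≅ Z/2,  H_2 = 0.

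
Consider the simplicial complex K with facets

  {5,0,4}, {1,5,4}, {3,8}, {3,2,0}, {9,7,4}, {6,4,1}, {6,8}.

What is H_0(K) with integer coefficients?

H_0 ≅ Z.

Fix the vertex order 0 < 1 < 2 < 3 < 4 < 5 < 6 < 7 < 8 < 9 and write every simplex with vertices in increasing order. Then dim K = 2 and the simplices of K are:

  0-simplices (10): [0], [1], [2], [3], [4], [5], [6], [7], [8], [9]
  1-simplices (15): [0,2], [0,3], [0,4], [0,5], [1,4], [1,5], [1,6], [2,3], [3,8], [4,5], [4,6], [4,7], [4,9], [6,8], [7,9]
  2-simplices (5): [0,2,3], [0,4,5], [1,4,5], [1,4,6], [4,7,9]

Hence C_0 ≅ Z^10, C_1 ≅ Z^15, C_2 ≅ Z^5.

The boundary map ∂_1: C_1 → C_0 maps an edge to its endpoints' difference, ∂[p,q] = q − p.
The resulting 10×15 matrix has rank 9, and its Smith normal form has invariant factors (1,1,1,1,1,1,1,1,1).

∂_2: C_2 → C_1 sends each 2-simplex [p,q,r] to [q,r] − [p,r] + [p,q]. For instance
  ∂[1,4,6] = [4,6] − [1,6] + [1,4],
  ∂[4,7,9] = [7,9] − [4,9] + [4,7].
The 15×5 boundary matrix has rank 5 and Smith normal form diag(1,1,1,1,1).

Computing H_k = (kernel of ∂_k) / (image of ∂_{k+1}):

  H_0: rank C_0 − rank ∂_1 = 10 − 9 = 1, and the invariant factors of ∂_1 are all 1, so H_0 = Z.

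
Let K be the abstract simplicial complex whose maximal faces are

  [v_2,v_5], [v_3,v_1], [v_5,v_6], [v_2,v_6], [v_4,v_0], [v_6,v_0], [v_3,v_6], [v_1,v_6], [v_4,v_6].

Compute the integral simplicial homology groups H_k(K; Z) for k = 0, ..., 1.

We work with the vertex ordering v_0 < v_1 < v_2 < v_3 < v_4 < v_5 < v_6. The simplices of K, each written with vertices in increasing order, are:

  0-simplices (7): [v_0], [v_1], [v_2], [v_3], [v_4], [v_5], [v_6]
  1-simplices (9): [v_0,v_4], [v_0,v_6], [v_1,v_3], [v_1,v_6], [v_2,v_5], [v_2,v_6], [v_3,v_6], [v_4,v_6], [v_5,v_6]

so the chain groups are C_0 ≅ Z^7, C_1 ≅ Z^9.

∂_1: C_1 → C_0 maps an edge to its endpoints' difference, ∂[p,q] = q − p.
The resulting 7×9 matrix has rank 6, and its Smith normal form has invariant factors (1,1,1,1,1,1).

From H_k ≅ ker(∂_k) / im(∂_{k+1}) we obtain:

  H_0: rank C_0 − rank ∂_1 = 7 − 6 = 1, and the invariant factors of ∂_1 are all 1, so H_0 = Z.
  H_1: rank ker ∂_1 − rank ∂_2 = (9 − 6) − 0 = 3, and there is no ∂_2, so H_1 = Z^3.

As a check, the Euler characteristic is 7 − 9 = -2, which agrees with 1 − 3 = -2.

H_0 ≅ Z,  H_1 ≅ Z^3.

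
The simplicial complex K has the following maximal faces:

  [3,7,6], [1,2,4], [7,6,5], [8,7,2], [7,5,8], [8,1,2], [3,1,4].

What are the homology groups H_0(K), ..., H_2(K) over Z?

We work with the vertex ordering 1 < 2 < 3 < 4 < 5 < 6 < 7 < 8. The simplices of K, each written with vertices in increasing order, are:

  0-simplices (8): [1], [2], [3], [4], [5], [6], [7], [8]
  1-simplices (15): [1,2], [1,3], [1,4], [1,8], [2,4], [2,7], [2,8], [3,4], [3,6], [3,7], [5,6], [5,7], [5,8], [6,7], [7,8]
  2-simplices (7): [1,2,4], [1,2,8], [1,3,4], [2,7,8], [3,6,7], [5,6,7], [5,7,8]

Hence C_0 ≅ Z^8, C_1 ≅ Z^15, C_2 ≅ Z^7.

Boundary ∂_1: C_1 → C_0 sends each edge [p,q] (with p < q) to q − p. For instance
  ∂[6,7] = [7] − [6].
This gives a 8×15 integer matrix of rank 7; reducing to Smith normal form yields diagonal entries (1,1,1,1,1,1,1).

The boundary map ∂_2: C_2 → C_1 maps a triangle to the signed sum of its edges. For instance
  ∂[5,7,8] = [7,8] − [5,8] + [5,7],
  ∂[1,2,4] = [2,4] − [1,4] + [1,2].
As a 15×7 matrix over Z this has rank 7, with invariant factors (1,1,1,1,1,1,1).

Now H_k = ker ∂_k / im ∂_{k+1}, so:

  H_0: rank C_0 − rank ∂_1 = 8 − 7 = 1, and the invariant factors of ∂_1 are all 1, so H_0 = Z.
  H_1: rank ker ∂_1 − rank ∂_2 = (15 − 7) − 7 = 1, and the invariant factors of ∂_2 are all 1, so H_1 = Z.
  H_2: rank ker ∂_2 − rank ∂_3 = (7 − 7) − 0 = 0, and there is no ∂_3, so H_2 = 0.

As a check, the Euler characteristic is 8 − 15 + 7 = 0, which agrees with 1 − 1 + 0 = 0.

H_0 ≅ Z,  H_1 ≅ Z,  H_2 = 0.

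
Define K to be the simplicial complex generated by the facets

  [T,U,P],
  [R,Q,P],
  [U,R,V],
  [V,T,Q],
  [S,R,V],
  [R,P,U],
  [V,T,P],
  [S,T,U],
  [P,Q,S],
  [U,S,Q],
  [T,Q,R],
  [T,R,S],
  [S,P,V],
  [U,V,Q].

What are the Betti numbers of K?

Order the vertices as P < Q < R < S < T < U < V. Listing each simplex with vertices in this order, K has dimension 2 with simplices:

  0-simplices (7): P, Q, R, S, T, U, V
  1-simplices (21): PQ, PR, PS, PT, PU, PV, QR, QS, QT, QU, QV, RS, RT, RU, RV, ST, SU, SV, TU, TV, UV
  2-simplices (14): PQR, PQS, PRU, PSV, PTU, PTV, QRT, QSU, QTV, QUV, RST, RSV, RUV, STU

so the chain groups are C_0 ≅ Z^7, C_1 ≅ Z^21, C_2 ≅ Z^14.

Boundary ∂_1: C_1 → C_0 maps an edge to its endpoints' difference, ∂[p,q] = q − p. For instance
  ∂QR = R − Q.
The resulting 7×21 matrix has rank 6, and its Smith normal form has invariant factors (1,1,1,1,1,1).

Boundary ∂_2: C_2 → C_1 acts by ∂[p,q,r] = [q,r] − [p,r] + [p,q]. For instance
  ∂PTV = TV − PV + PT,
  ∂PQR = QR − PR + PQ.
This gives a 21×14 integer matrix of rank 13; reducing to Smith normal form yields diagonal entries (1,1,1,1,1,1,1,1,1,1,1,1,1).

Now H_k = ker ∂_k / im ∂_{k+1}, so:

  H_0: rank C_0 − rank ∂_1 = 7 − 6 = 1, and the invariant factors of ∂_1 are all 1, so H_0 = Z.
  H_1: rank ker ∂_1 − rank ∂_2 = (21 − 6) − 13 = 2, and the invariant factors of ∂_2 are all 1, so H_1 = Z^2.
  H_2: rank ker ∂_2 − rank ∂_3 = (14 − 13) − 0 = 1, and there is no ∂_3, so H_2 = Z.

(K is a triangulation of the torus T^2.)

Hence the Betti numbers are b_0 = 1, b_1 = 2, b_2 = 1.

b_0 = 1, b_1 = 2, b_2 = 1.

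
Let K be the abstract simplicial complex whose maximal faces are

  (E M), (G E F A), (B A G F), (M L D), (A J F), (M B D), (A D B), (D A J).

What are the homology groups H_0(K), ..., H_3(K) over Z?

K has 9 vertices, 19 edges, 12 triangles, 2 3-simplices.
rank ∂_0 = 0, rank ∂_1 = 8 ⇒ b_0 = 9 − 0 − 8 = 1; all invariant factors of ∂_1 are 1 so no torsion. So H_0 = Z.
rank ∂_1 = 8, rank ∂_2 = 10 ⇒ b_1 = 19 − 8 − 10 = 1; all invariant factors of ∂_2 are 1 so no torsion. So H_1 = Z.
rank ∂_2 = 10, rank ∂_3 = 2 ⇒ b_2 = 12 − 10 − 2 = 0; all invariant factors of ∂_3 are 1 so no torsion. So H_2 = 0.
rank ∂_3 = 2, rank ∂_4 = 0 ⇒ b_3 = 2 − 2 − 0 = 0. So H_3 = 0.

H_0 = Z,  H_1 = Z,  H_2 = 0,  H_3 = 0.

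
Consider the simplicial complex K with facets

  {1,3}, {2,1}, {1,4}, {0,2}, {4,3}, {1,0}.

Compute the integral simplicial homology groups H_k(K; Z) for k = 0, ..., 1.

Fix the vertex order 0 < 1 < 2 < 3 < 4 and write every simplex with vertices in increasing order. Then dim K = 1 and the simplices of K are:

  0-simplices (5): [0], [1], [2], [3], [4]
  1-simplices (6): [0,1], [0,2], [1,2], [1,3], [1,4], [3,4]

giving chain groups C_0 ≅ Z^5, C_1 ≅ Z^6.

∂_1: C_1 → C_0 is given by ∂[p,q] = [q] − [p].
As a 5×6 matrix over Z this has rank 4, with invariant factors (1,1,1,1).

Now H_k = ker ∂_k / im ∂_{k+1}, so:

  H_0: rank C_0 − rank ∂_1 = 5 − 4 = 1, and the invariant factors of ∂_1 are all 1, so H_0 ≅ Z.
  H_1: rank ker ∂_1 − rank ∂_2 = (6 − 4) − 0 = 2, and there is no ∂_2, so H_1 ≅ Z^2.

(K is a triangulation of a wedge of 2 circles.)

H_0 = Z,  H_1 = Z^2.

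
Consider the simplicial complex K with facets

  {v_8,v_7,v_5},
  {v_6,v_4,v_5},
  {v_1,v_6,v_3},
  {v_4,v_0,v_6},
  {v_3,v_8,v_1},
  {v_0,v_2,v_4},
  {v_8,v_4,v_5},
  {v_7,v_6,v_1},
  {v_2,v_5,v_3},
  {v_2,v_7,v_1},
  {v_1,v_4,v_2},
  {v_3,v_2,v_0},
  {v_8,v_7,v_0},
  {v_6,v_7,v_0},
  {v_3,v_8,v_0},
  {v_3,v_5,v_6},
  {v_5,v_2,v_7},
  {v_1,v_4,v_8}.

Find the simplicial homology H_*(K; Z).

H_0 ≅ Z,  H_1 ≅ Z^2,  H_2 ≅ Z.

We work with the vertex ordering v_0 < v_1 < v_2 < v_3 < v_4 < v_5 < v_6 < v_7 < v_8. The simplices of K, each written with vertices in increasing order, are:

  0-simplices (9): [v_0], [v_1], [v_2], [v_3], [v_4], [v_5], [v_6], [v_7], [v_8]
  1-simplices (27): (27 of them)
  2-simplices (18): (18 of them)

Hence C_0 ≅ Z^9, C_1 ≅ Z^27, C_2 ≅ Z^18.

Boundary ∂_1: C_1 → C_0 is given by ∂[p,q] = [q] − [p]. For instance
  ∂[v_6,v_7] = [v_7] − [v_6].
The resulting 9×27 matrix has rank 8, and its Smith normal form has invariant factors (1,1,1,1,1,1,1,1).

∂_2: C_2 → C_1 acts by ∂[p,q,r] = [q,r] − [p,r] + [p,q]. For instance
  ∂[v_5,v_7,v_8] = [v_7,v_8] − [v_5,v_8] + [v_5,v_7],
  ∂[v_0,v_2,v_3] = [v_2,v_3] − [v_0,v_3] + [v_0,v_2].
As a 27×18 matrix over Z this has rank 17, with invariant factors (1,1,1,1,1,1,1,1,1,1,1,1,1,1,1,1,1).

Reading off H_k = ker ∂_k / im ∂_{k+1}:

  H_0: rank C_0 − rank ∂_1 = 9 − 8 = 1, and the invariant factors of ∂_1 are all 1, so H_0 ≅ Z.
  H_1: rank ker ∂_1 − rank ∂_2 = (27 − 8) − 17 = 2, and the invariant factors of ∂_2 are all 1, so H_1 ≅ Z^2.
  H_2: rank ker ∂_2 − rank ∂_3 = (18 − 17) − 0 = 1, and there is no ∂_3, so H_2 ≅ Z.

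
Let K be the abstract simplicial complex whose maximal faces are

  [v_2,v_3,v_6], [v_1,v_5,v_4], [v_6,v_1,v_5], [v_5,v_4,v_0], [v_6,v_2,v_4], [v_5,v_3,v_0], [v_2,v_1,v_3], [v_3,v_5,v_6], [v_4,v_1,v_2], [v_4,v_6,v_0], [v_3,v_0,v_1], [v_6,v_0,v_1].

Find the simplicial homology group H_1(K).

H_1 ≅ Z/2.

K has 7 vertices, 18 edges, 12 triangles.
rank ∂_1 = 6, rank ∂_2 = 12 ⇒ b_1 = 18 − 6 − 12 = 0; ∂_2 has invariant factor(s) [2] giving torsion. So H_1 = Z/2.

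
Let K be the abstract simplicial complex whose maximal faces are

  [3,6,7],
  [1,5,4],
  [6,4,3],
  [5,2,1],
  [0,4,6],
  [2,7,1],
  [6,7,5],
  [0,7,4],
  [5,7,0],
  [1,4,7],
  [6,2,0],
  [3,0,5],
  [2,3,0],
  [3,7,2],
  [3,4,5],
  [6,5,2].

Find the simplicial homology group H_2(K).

Order the vertices as 0 < 1 < 2 < 3 < 4 < 5 < 6 < 7. Listing each simplex with vertices in this order, K has dimension 2 with simplices:

  0-simplices (8): [0], [1], [2], [3], [4], [5], [6], [7]
  1-simplices (24): (24 of them)
  2-simplices (16): [0,2,3], [0,2,6], [0,3,5], [0,4,6], [0,4,7], [0,5,7], [1,2,5], [1,2,7], [1,4,5], [1,4,7], [2,3,7], [2,5,6], [3,4,5], [3,4,6], [3,6,7], [5,6,7]

so the chain groups are C_0 ≅ Z^8, C_1 ≅ Z^24, C_2 ≅ Z^16.

∂_1: C_1 → C_0 sends each edge [p,q] (with p < q) to q − p.
The 8×24 boundary matrix has rank 7 and Smith normal form diag(1,1,1,1,1,1,1).

The boundary map ∂_2: C_2 → C_1 maps a triangle to the signed sum of its edges. For instance
  ∂[3,4,5] = [4,5] − [3,5] + [3,4],
  ∂[0,2,3] = [2,3] − [0,3] + [0,2].
As a 24×16 matrix over Z this has rank 15, with invariant factors (1,1,1,1,1,1,1,1,1,1,1,1,1,1,1).

Now H_k = ker ∂_k / im ∂_{k+1}, so:

  H_2: rank ker ∂_2 − rank ∂_3 = (16 − 15) − 0 = 1, and there is no ∂_3, so H_2 ≅ Z.

H_2 ≅ Z.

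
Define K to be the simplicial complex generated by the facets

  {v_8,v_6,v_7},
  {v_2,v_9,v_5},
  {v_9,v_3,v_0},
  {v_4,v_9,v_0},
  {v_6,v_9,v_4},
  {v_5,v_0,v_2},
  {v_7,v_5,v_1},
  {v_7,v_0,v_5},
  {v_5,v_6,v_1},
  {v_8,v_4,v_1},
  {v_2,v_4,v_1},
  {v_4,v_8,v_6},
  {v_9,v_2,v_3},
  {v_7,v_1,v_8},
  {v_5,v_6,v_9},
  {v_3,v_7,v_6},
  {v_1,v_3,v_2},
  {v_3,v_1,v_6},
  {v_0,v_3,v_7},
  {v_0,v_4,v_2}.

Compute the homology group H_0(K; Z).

H_0 = Z.

We work with the vertex ordering v_0 < v_1 < v_2 < v_3 < v_4 < v_5 < v_6 < v_7 < v_8 < v_9. The simplices of K, each written with vertices in increasing order, are:

  0-simplices (10): [v_0], [v_1], [v_2], [v_3], [v_4], [v_5], [v_6], [v_7], [v_8], [v_9]
  1-simplices (30): (30 of them)
  2-simplices (20): (20 of them)

so the chain groups are C_0 ≅ Z^10, C_1 ≅ Z^30, C_2 ≅ Z^20.

∂_1: C_1 → C_0 sends each edge [p,q] (with p < q) to q − p.
The 10×30 boundary matrix has rank 9 and Smith normal form diag(1,1,1,1,1,1,1,1,1).

Boundary ∂_2: C_2 → C_1 sends each 2-simplex [p,q,r] to [q,r] − [p,r] + [p,q]. For instance
  ∂[v_5,v_6,v_9] = [v_6,v_9] − [v_5,v_9] + [v_5,v_6],
  ∂[v_4,v_6,v_8] = [v_6,v_8] − [v_4,v_8] + [v_4,v_6].
The resulting 30×20 matrix has rank 20, and its Smith normal form has invariant factors (1,1,1,1,1,1,1,1,1,1,1,1,1,1,1,1,1,1,1,2).

Now H_k = ker ∂_k / im ∂_{k+1}, so:

  H_0: rank C_0 − rank ∂_1 = 10 − 9 = 1, and the invariant factors of ∂_1 are all 1, so H_0 ≅ Z.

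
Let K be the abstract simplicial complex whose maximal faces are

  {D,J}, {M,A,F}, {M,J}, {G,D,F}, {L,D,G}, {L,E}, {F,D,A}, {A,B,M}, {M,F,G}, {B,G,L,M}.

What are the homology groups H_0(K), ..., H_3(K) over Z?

H_0 = Z,  H_1 = Z,  H_2 = 0,  H_3 = 0.

Fix the vertex order A < B < D < E < F < G < J < L < M and write every simplex with vertices in increasing order. Then dim K = 3 and the simplices of K are:

  0-simplices (9): A, B, D, E, F, G, J, L, M
  1-simplices (18): AB, AD, AF, AM, BG, BL, BM, DF, DG, DJ, DL, EL, FG, FM, GL, GM, JM, LM
  2-simplices (10): ABM, ADF, AFM, BGL, BGM, BLM, DFG, DGL, FGM, GLM
  3-simplices (1): BGLM

giving chain groups C_0 ≅ Z^9, C_1 ≅ Z^18, C_2 ≅ Z^10, C_3 ≅ Z^1.

The boundary map ∂_1: C_1 → C_0 is given by ∂[p,q] = [q] − [p].
This gives a 9×18 integer matrix of rank 8; reducing to Smith normal form yields diagonal entries (1,1,1,1,1,1,1,1).

∂_2: C_2 → C_1 maps a triangle to the signed sum of its edges. For instance
  ∂FGM = GM − FM + FG,
  ∂ADF = DF − AF + AD.
The resulting 18×10 matrix has rank 9, and its Smith normal form has invariant factors (1,1,1,1,1,1,1,1,1).

Boundary ∂_3: C_3 → C_2 sends each 3-simplex σ to the alternating sum Σ_i (−1)^i (σ with its i-th vertex removed). For instance
  ∂BGLM = GLM − BLM + BGM − BGL.
The resulting 10×1 matrix has rank 1, and its Smith normal form has invariant factors (1).

Now H_k = ker ∂_k / im ∂_{k+1}, so:

  H_0: rank C_0 − rank ∂_1 = 9 − 8 = 1, and the invariant factors of ∂_1 are all 1, so H_0 = Z.
  H_1: rank ker ∂_1 − rank ∂_2 = (18 − 8) − 9 = 1, and the invariant factors of ∂_2 are all 1, so H_1 = Z.
  H_2: rank ker ∂_2 − rank ∂_3 = (10 − 9) − 1 = 0, and the invariant factors of ∂_3 are all 1, so H_2 = 0.
  H_3: rank ker ∂_3 − rank ∂_4 = (1 − 1) − 0 = 0, and there is no ∂_4, so H_3 = 0.

As a check, the Euler characteristic is 9 − 18 + 10 − 1 = 0, which agrees with 1 − 1 + 0 − 0 = 0.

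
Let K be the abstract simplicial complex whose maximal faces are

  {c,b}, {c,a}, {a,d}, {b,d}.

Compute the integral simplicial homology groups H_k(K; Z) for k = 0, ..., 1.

H_0 ≅ Z,  H_1 ≅ Z.

Take the total order a < b < c < d on the vertex set. Then K (dimension 1) consists of the simplices:

  0-simplices (4): a, b, c, d
  1-simplices (4): ac, ad, bc, bd

giving chain groups C_0 ≅ Z^4, C_1 ≅ Z^4.

The boundary map ∂_1: C_1 → C_0 sends each edge [p,q] (with p < q) to q − p. For instance
  ∂bc = c − b.
The 4×4 boundary matrix has rank 3 and Smith normal form diag(1,1,1).

From H_k ≅ ker(∂_k) / im(∂_{k+1}) we obtain:

  H_0: rank C_0 − rank ∂_1 = 4 − 3 = 1, and the invariant factors of ∂_1 are all 1, so H_0 ≅ Z.
  H_1: rank ker ∂_1 − rank ∂_2 = (4 − 3) − 0 = 1, and there is no ∂_2, so H_1 ≅ Z.

As a check, the Euler characteristic is 4 − 4 = 0, which agrees with 1 − 1 = 0.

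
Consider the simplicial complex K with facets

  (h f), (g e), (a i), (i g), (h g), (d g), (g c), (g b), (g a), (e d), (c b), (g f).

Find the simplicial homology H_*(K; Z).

H_0 ≅ Z,  H_1 ≅ Z^4.

Order the vertices as a < b < c < d < e < f < g < h < i. Listing each simplex with vertices in this order, K has dimension 1 with simplices:

  0-simplices (9): a, b, c, d, e, f, g, h, i
  1-simplices (12): ag, ai, bc, bg, cg, de, dg, eg, fg, fh, gh, gi

giving chain groups C_0 ≅ Z^9, C_1 ≅ Z^12.

Boundary ∂_1: C_1 → C_0 is given by ∂[p,q] = [q] − [p].
This gives a 9×12 integer matrix of rank 8; reducing to Smith normal form yields diagonal entries (1,1,1,1,1,1,1,1).

Reading off H_k = ker ∂_k / im ∂_{k+1}:

  H_0: rank C_0 − rank ∂_1 = 9 − 8 = 1, and the invariant factors of ∂_1 are all 1, so H_0 ≅ Z.
  H_1: rank ker ∂_1 − rank ∂_2 = (12 − 8) − 0 = 4, and there is no ∂_2, so H_1 ≅ Z^4.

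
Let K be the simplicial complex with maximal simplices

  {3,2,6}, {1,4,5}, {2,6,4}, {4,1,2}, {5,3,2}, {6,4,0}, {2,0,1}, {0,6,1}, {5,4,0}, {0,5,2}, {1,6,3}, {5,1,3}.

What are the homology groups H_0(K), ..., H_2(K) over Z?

H_0 ≅ Z,  H_1 ≅ Z/2Z,  H_2 = 0.

We work with the vertex ordering 0 < 1 < 2 < 3 < 4 < 5 < 6. The simplices of K, each written with vertices in increasing order, are:

  0-simplices (7): [0], [1], [2], [3], [4], [5], [6]
  1-simplices (18): [0,1], [0,2], [0,4], [0,5], [0,6], [1,2], [1,3], [1,4], [1,5], [1,6], [2,3], [2,4], [2,5], [2,6], [3,5], [3,6], [4,5], [4,6]
  2-simplices (12): [0,1,2], [0,1,6], [0,2,5], [0,4,5], [0,4,6], [1,2,4], [1,3,5], [1,3,6], [1,4,5], [2,3,5], [2,3,6], [2,4,6]

giving chain groups C_0 ≅ Z^7, C_1 ≅ Z^18, C_2 ≅ Z^12.

The boundary map ∂_1: C_1 → C_0 is given by ∂[p,q] = [q] − [p]. For instance
  ∂[1,3] = [3] − [1].
The 7×18 boundary matrix has rank 6 and Smith normal form diag(1,1,1,1,1,1).

∂_2: C_2 → C_1 maps a triangle to the signed sum of its edges. For instance
  ∂[2,3,6] = [3,6] − [2,6] + [2,3],
  ∂[2,4,6] = [4,6] − [2,6] + [2,4].
The 18×12 boundary matrix has rank 12 and Smith normal form diag(1,1,1,1,1,1,1,1,1,1,1,2).

Reading off H_k = ker ∂_k / im ∂_{k+1}:

  H_0: rank C_0 − rank ∂_1 = 7 − 6 = 1, and the invariant factors of ∂_1 are all 1, so H_0 = Z.
  H_1: rank ker ∂_1 − rank ∂_2 = (18 − 6) − 12 = 0, and ∂_2 has invariant factor 2 > 1, so H_1 = Z/2Z.
  H_2: rank ker ∂_2 − rank ∂_3 = (12 − 12) − 0 = 0, and there is no ∂_3, so H_2 = 0.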